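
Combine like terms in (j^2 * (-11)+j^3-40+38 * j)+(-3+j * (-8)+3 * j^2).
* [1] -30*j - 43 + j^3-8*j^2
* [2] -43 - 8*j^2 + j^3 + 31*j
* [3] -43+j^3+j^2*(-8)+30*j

Adding the polynomials and combining like terms:
(j^2*(-11) + j^3 - 40 + 38*j) + (-3 + j*(-8) + 3*j^2)
= -43+j^3+j^2*(-8)+30*j
3) -43+j^3+j^2*(-8)+30*j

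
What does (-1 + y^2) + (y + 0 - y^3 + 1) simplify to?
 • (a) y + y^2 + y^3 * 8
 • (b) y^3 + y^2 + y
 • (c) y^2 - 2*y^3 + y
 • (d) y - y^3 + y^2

Adding the polynomials and combining like terms:
(-1 + y^2) + (y + 0 - y^3 + 1)
= y - y^3 + y^2
d) y - y^3 + y^2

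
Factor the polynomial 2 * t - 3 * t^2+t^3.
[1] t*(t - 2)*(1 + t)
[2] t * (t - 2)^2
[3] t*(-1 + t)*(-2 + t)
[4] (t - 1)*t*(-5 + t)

We need to factor 2 * t - 3 * t^2+t^3.
The factored form is t*(-1 + t)*(-2 + t).
3) t*(-1 + t)*(-2 + t)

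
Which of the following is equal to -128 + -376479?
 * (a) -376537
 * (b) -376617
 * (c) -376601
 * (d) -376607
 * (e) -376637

-128 + -376479 = -376607
d) -376607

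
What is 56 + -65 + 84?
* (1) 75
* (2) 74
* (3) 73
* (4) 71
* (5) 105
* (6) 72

First: 56 + -65 = -9
Then: -9 + 84 = 75
1) 75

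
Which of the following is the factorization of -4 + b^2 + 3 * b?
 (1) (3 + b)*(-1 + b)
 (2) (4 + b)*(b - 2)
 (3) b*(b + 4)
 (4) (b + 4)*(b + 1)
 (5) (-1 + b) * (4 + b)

We need to factor -4 + b^2 + 3 * b.
The factored form is (-1 + b) * (4 + b).
5) (-1 + b) * (4 + b)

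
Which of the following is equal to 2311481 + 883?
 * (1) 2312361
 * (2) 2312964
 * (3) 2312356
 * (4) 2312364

2311481 + 883 = 2312364
4) 2312364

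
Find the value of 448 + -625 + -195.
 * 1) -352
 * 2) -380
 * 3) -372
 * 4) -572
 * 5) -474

First: 448 + -625 = -177
Then: -177 + -195 = -372
3) -372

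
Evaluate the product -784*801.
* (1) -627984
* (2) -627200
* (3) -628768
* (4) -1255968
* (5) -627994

-784 * 801 = -627984
1) -627984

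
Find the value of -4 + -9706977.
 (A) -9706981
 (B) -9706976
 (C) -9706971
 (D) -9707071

-4 + -9706977 = -9706981
A) -9706981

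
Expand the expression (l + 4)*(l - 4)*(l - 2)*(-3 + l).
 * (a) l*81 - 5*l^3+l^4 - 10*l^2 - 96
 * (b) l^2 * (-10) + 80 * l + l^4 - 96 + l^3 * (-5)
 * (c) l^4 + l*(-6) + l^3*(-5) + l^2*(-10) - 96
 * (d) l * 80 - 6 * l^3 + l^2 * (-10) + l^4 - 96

Expanding (l + 4)*(l - 4)*(l - 2)*(-3 + l):
= l^2 * (-10) + 80 * l + l^4 - 96 + l^3 * (-5)
b) l^2 * (-10) + 80 * l + l^4 - 96 + l^3 * (-5)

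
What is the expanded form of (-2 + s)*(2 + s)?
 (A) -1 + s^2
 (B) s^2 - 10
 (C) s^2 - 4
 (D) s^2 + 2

Expanding (-2 + s)*(2 + s):
= s^2 - 4
C) s^2 - 4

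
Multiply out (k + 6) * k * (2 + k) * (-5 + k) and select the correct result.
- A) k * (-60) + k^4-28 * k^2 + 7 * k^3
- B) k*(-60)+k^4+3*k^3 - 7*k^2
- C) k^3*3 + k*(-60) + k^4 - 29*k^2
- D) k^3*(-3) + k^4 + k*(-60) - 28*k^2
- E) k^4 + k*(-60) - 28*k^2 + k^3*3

Expanding (k + 6) * k * (2 + k) * (-5 + k):
= k^4 + k*(-60) - 28*k^2 + k^3*3
E) k^4 + k*(-60) - 28*k^2 + k^3*3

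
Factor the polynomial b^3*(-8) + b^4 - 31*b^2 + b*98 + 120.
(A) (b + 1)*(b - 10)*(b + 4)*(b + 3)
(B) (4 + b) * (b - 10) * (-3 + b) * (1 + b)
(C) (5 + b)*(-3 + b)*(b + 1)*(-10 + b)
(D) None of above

We need to factor b^3*(-8) + b^4 - 31*b^2 + b*98 + 120.
The factored form is (4 + b) * (b - 10) * (-3 + b) * (1 + b).
B) (4 + b) * (b - 10) * (-3 + b) * (1 + b)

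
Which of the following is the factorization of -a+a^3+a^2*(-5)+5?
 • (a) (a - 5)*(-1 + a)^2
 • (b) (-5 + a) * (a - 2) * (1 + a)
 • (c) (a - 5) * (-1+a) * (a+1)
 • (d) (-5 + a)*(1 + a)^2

We need to factor -a+a^3+a^2*(-5)+5.
The factored form is (a - 5) * (-1+a) * (a+1).
c) (a - 5) * (-1+a) * (a+1)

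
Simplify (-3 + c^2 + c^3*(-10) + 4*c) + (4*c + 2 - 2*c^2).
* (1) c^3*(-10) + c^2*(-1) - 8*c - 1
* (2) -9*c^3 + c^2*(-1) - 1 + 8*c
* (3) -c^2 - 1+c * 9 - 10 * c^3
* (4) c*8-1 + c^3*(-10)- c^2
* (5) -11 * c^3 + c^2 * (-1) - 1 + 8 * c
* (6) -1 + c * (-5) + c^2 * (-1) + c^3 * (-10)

Adding the polynomials and combining like terms:
(-3 + c^2 + c^3*(-10) + 4*c) + (4*c + 2 - 2*c^2)
= c*8-1 + c^3*(-10)- c^2
4) c*8-1 + c^3*(-10)- c^2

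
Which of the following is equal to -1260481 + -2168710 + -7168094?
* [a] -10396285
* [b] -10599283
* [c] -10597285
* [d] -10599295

First: -1260481 + -2168710 = -3429191
Then: -3429191 + -7168094 = -10597285
c) -10597285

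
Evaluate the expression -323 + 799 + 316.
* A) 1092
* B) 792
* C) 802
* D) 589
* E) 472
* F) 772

First: -323 + 799 = 476
Then: 476 + 316 = 792
B) 792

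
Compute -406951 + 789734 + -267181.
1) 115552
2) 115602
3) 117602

First: -406951 + 789734 = 382783
Then: 382783 + -267181 = 115602
2) 115602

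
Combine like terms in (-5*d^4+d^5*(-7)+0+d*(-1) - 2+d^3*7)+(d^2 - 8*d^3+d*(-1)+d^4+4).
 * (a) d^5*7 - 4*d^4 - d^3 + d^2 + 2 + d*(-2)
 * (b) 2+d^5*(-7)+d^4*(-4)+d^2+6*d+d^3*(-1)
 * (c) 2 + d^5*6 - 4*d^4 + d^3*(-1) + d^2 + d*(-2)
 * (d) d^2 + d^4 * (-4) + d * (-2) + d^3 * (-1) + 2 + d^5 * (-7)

Adding the polynomials and combining like terms:
(-5*d^4 + d^5*(-7) + 0 + d*(-1) - 2 + d^3*7) + (d^2 - 8*d^3 + d*(-1) + d^4 + 4)
= d^2 + d^4 * (-4) + d * (-2) + d^3 * (-1) + 2 + d^5 * (-7)
d) d^2 + d^4 * (-4) + d * (-2) + d^3 * (-1) + 2 + d^5 * (-7)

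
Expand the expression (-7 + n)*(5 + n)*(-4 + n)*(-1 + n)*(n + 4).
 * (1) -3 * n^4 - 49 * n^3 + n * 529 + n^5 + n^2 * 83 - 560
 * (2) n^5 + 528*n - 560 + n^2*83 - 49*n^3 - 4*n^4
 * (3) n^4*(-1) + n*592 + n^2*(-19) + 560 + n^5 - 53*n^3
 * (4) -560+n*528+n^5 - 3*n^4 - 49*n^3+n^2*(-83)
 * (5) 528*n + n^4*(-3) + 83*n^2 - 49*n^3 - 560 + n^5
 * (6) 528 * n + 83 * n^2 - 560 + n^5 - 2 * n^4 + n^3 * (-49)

Expanding (-7 + n)*(5 + n)*(-4 + n)*(-1 + n)*(n + 4):
= 528*n + n^4*(-3) + 83*n^2 - 49*n^3 - 560 + n^5
5) 528*n + n^4*(-3) + 83*n^2 - 49*n^3 - 560 + n^5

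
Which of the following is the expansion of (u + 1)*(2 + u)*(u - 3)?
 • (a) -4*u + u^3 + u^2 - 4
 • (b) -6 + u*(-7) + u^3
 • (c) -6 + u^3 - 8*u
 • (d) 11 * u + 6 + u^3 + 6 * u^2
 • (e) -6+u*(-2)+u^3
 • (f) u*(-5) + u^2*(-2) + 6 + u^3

Expanding (u + 1)*(2 + u)*(u - 3):
= -6 + u*(-7) + u^3
b) -6 + u*(-7) + u^3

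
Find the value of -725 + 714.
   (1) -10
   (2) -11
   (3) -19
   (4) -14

-725 + 714 = -11
2) -11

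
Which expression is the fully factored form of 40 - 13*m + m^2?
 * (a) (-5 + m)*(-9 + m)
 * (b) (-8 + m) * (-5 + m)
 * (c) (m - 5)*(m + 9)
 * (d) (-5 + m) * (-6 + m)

We need to factor 40 - 13*m + m^2.
The factored form is (-8 + m) * (-5 + m).
b) (-8 + m) * (-5 + m)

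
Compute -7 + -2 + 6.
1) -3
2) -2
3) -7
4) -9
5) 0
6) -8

First: -7 + -2 = -9
Then: -9 + 6 = -3
1) -3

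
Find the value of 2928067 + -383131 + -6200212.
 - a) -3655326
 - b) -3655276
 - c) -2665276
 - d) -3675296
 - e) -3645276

First: 2928067 + -383131 = 2544936
Then: 2544936 + -6200212 = -3655276
b) -3655276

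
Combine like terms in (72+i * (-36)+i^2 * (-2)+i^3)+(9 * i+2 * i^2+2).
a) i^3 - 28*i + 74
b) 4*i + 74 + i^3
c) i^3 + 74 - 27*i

Adding the polynomials and combining like terms:
(72 + i*(-36) + i^2*(-2) + i^3) + (9*i + 2*i^2 + 2)
= i^3 + 74 - 27*i
c) i^3 + 74 - 27*i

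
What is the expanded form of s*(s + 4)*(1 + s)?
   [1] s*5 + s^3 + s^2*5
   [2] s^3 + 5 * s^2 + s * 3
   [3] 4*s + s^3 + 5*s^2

Expanding s*(s + 4)*(1 + s):
= 4*s + s^3 + 5*s^2
3) 4*s + s^3 + 5*s^2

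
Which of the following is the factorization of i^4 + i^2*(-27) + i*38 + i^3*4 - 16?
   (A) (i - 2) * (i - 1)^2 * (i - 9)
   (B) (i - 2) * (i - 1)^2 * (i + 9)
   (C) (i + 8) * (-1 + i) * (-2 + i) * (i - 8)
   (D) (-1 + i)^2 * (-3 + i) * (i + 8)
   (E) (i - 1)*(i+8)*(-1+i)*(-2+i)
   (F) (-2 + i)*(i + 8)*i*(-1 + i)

We need to factor i^4 + i^2*(-27) + i*38 + i^3*4 - 16.
The factored form is (i - 1)*(i+8)*(-1+i)*(-2+i).
E) (i - 1)*(i+8)*(-1+i)*(-2+i)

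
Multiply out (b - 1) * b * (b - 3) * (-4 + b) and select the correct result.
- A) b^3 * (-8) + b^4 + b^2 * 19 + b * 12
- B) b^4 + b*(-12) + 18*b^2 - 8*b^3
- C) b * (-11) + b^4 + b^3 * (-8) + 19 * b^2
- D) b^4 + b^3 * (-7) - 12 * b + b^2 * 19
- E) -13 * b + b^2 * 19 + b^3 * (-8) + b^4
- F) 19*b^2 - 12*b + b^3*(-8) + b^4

Expanding (b - 1) * b * (b - 3) * (-4 + b):
= 19*b^2 - 12*b + b^3*(-8) + b^4
F) 19*b^2 - 12*b + b^3*(-8) + b^4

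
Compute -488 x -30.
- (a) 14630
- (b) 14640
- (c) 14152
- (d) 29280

-488 * -30 = 14640
b) 14640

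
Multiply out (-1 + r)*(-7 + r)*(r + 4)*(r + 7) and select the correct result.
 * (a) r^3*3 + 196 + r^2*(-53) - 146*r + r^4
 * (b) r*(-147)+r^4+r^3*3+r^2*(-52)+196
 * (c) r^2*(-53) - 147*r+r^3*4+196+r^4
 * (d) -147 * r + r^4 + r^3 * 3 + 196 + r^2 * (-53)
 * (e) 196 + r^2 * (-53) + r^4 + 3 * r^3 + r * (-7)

Expanding (-1 + r)*(-7 + r)*(r + 4)*(r + 7):
= -147 * r + r^4 + r^3 * 3 + 196 + r^2 * (-53)
d) -147 * r + r^4 + r^3 * 3 + 196 + r^2 * (-53)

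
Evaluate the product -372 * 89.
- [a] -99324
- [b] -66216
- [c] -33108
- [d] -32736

-372 * 89 = -33108
c) -33108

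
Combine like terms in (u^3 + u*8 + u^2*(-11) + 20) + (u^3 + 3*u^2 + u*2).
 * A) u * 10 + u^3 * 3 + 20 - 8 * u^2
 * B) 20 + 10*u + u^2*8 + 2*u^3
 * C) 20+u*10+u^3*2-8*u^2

Adding the polynomials and combining like terms:
(u^3 + u*8 + u^2*(-11) + 20) + (u^3 + 3*u^2 + u*2)
= 20+u*10+u^3*2-8*u^2
C) 20+u*10+u^3*2-8*u^2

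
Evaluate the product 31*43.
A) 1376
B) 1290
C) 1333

31 * 43 = 1333
C) 1333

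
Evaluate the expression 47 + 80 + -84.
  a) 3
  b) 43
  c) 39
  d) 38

First: 47 + 80 = 127
Then: 127 + -84 = 43
b) 43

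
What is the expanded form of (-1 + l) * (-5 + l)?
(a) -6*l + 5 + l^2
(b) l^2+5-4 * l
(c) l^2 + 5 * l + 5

Expanding (-1 + l) * (-5 + l):
= -6*l + 5 + l^2
a) -6*l + 5 + l^2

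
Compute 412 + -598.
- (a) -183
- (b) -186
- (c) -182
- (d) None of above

412 + -598 = -186
b) -186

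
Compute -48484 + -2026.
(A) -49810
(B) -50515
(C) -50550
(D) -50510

-48484 + -2026 = -50510
D) -50510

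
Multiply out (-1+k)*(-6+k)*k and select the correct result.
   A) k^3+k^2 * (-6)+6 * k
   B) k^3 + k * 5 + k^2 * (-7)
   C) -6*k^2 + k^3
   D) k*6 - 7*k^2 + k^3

Expanding (-1+k)*(-6+k)*k:
= k*6 - 7*k^2 + k^3
D) k*6 - 7*k^2 + k^3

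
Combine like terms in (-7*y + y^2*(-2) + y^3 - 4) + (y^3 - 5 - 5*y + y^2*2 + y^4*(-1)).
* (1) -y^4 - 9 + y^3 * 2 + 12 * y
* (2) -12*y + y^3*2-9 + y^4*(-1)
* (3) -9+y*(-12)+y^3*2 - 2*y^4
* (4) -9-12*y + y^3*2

Adding the polynomials and combining like terms:
(-7*y + y^2*(-2) + y^3 - 4) + (y^3 - 5 - 5*y + y^2*2 + y^4*(-1))
= -12*y + y^3*2-9 + y^4*(-1)
2) -12*y + y^3*2-9 + y^4*(-1)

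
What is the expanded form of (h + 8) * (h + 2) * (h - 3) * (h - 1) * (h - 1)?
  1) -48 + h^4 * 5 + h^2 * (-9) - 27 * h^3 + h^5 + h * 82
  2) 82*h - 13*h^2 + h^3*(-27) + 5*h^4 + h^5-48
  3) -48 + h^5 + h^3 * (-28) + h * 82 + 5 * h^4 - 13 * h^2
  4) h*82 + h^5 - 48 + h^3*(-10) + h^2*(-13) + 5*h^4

Expanding (h + 8) * (h + 2) * (h - 3) * (h - 1) * (h - 1):
= 82*h - 13*h^2 + h^3*(-27) + 5*h^4 + h^5-48
2) 82*h - 13*h^2 + h^3*(-27) + 5*h^4 + h^5-48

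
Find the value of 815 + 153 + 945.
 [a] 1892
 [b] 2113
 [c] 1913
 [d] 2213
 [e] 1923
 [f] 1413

First: 815 + 153 = 968
Then: 968 + 945 = 1913
c) 1913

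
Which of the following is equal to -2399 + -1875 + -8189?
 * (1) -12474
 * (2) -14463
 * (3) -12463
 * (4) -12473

First: -2399 + -1875 = -4274
Then: -4274 + -8189 = -12463
3) -12463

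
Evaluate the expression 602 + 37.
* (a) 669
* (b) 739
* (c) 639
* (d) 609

602 + 37 = 639
c) 639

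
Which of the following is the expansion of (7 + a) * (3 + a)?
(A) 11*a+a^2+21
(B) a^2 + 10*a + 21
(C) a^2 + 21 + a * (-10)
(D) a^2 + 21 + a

Expanding (7 + a) * (3 + a):
= a^2 + 10*a + 21
B) a^2 + 10*a + 21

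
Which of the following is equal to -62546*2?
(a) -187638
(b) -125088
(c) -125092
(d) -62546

-62546 * 2 = -125092
c) -125092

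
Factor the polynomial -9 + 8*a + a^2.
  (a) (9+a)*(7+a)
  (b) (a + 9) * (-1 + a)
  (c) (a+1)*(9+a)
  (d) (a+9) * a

We need to factor -9 + 8*a + a^2.
The factored form is (a + 9) * (-1 + a).
b) (a + 9) * (-1 + a)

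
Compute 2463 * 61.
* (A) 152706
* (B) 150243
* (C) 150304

2463 * 61 = 150243
B) 150243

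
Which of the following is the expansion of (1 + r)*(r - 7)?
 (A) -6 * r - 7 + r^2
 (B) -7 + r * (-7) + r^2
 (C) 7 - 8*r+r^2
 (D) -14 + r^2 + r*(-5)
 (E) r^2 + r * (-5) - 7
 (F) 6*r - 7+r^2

Expanding (1 + r)*(r - 7):
= -6 * r - 7 + r^2
A) -6 * r - 7 + r^2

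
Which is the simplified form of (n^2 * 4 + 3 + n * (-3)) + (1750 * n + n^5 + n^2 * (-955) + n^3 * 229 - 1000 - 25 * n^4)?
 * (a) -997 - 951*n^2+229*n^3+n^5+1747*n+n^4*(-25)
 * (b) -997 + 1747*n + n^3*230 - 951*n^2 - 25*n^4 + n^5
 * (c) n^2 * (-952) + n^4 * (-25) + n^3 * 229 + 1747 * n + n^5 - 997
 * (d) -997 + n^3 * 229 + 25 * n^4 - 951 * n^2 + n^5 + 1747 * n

Adding the polynomials and combining like terms:
(n^2*4 + 3 + n*(-3)) + (1750*n + n^5 + n^2*(-955) + n^3*229 - 1000 - 25*n^4)
= -997 - 951*n^2+229*n^3+n^5+1747*n+n^4*(-25)
a) -997 - 951*n^2+229*n^3+n^5+1747*n+n^4*(-25)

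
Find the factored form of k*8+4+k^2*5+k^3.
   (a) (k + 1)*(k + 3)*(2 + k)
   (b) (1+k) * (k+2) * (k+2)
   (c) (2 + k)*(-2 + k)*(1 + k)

We need to factor k*8+4+k^2*5+k^3.
The factored form is (1+k) * (k+2) * (k+2).
b) (1+k) * (k+2) * (k+2)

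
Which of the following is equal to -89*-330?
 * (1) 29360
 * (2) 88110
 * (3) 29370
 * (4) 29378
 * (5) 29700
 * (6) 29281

-89 * -330 = 29370
3) 29370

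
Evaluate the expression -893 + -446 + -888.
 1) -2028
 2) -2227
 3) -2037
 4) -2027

First: -893 + -446 = -1339
Then: -1339 + -888 = -2227
2) -2227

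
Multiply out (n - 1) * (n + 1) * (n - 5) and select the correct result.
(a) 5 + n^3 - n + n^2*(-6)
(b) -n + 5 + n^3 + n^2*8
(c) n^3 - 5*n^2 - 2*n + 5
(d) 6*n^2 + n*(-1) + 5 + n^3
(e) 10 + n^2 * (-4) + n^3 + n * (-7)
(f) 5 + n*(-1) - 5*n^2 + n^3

Expanding (n - 1) * (n + 1) * (n - 5):
= 5 + n*(-1) - 5*n^2 + n^3
f) 5 + n*(-1) - 5*n^2 + n^3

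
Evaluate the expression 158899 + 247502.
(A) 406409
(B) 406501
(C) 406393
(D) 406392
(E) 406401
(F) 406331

158899 + 247502 = 406401
E) 406401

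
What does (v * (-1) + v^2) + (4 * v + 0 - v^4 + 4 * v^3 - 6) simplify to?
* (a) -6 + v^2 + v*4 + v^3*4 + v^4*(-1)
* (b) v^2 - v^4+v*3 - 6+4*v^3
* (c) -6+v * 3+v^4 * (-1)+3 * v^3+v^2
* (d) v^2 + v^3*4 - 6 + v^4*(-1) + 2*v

Adding the polynomials and combining like terms:
(v*(-1) + v^2) + (4*v + 0 - v^4 + 4*v^3 - 6)
= v^2 - v^4+v*3 - 6+4*v^3
b) v^2 - v^4+v*3 - 6+4*v^3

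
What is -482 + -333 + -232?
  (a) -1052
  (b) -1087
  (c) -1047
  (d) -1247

First: -482 + -333 = -815
Then: -815 + -232 = -1047
c) -1047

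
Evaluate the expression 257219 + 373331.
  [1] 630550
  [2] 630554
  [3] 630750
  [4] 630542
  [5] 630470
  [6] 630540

257219 + 373331 = 630550
1) 630550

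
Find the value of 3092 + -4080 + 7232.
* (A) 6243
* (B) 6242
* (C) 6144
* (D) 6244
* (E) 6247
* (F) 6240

First: 3092 + -4080 = -988
Then: -988 + 7232 = 6244
D) 6244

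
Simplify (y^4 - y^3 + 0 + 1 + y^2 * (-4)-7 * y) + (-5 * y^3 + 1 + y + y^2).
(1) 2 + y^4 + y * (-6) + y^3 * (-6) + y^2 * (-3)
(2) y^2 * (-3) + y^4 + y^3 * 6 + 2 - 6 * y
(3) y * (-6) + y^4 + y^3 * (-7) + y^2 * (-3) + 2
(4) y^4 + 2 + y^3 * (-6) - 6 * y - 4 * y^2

Adding the polynomials and combining like terms:
(y^4 - y^3 + 0 + 1 + y^2*(-4) - 7*y) + (-5*y^3 + 1 + y + y^2)
= 2 + y^4 + y * (-6) + y^3 * (-6) + y^2 * (-3)
1) 2 + y^4 + y * (-6) + y^3 * (-6) + y^2 * (-3)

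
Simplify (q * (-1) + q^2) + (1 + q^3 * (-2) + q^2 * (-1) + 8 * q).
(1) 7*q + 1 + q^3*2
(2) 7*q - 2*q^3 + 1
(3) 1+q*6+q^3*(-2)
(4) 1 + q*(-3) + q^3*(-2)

Adding the polynomials and combining like terms:
(q*(-1) + q^2) + (1 + q^3*(-2) + q^2*(-1) + 8*q)
= 7*q - 2*q^3 + 1
2) 7*q - 2*q^3 + 1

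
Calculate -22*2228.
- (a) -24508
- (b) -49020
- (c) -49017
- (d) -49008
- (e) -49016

-22 * 2228 = -49016
e) -49016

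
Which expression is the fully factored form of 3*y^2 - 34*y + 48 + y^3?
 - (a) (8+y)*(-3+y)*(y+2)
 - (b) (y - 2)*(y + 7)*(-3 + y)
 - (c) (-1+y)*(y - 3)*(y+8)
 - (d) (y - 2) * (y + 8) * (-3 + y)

We need to factor 3*y^2 - 34*y + 48 + y^3.
The factored form is (y - 2) * (y + 8) * (-3 + y).
d) (y - 2) * (y + 8) * (-3 + y)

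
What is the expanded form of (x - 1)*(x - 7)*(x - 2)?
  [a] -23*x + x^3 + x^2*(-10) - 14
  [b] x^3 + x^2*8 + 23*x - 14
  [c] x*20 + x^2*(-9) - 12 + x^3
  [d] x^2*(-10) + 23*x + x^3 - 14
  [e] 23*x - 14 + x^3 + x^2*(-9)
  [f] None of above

Expanding (x - 1)*(x - 7)*(x - 2):
= x^2*(-10) + 23*x + x^3 - 14
d) x^2*(-10) + 23*x + x^3 - 14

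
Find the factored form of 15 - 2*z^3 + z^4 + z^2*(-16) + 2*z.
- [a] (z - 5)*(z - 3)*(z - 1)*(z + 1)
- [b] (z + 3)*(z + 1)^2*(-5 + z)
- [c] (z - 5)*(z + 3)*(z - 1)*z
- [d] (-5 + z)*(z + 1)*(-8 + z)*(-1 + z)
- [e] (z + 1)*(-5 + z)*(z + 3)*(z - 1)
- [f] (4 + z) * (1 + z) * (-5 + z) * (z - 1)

We need to factor 15 - 2*z^3 + z^4 + z^2*(-16) + 2*z.
The factored form is (z + 1)*(-5 + z)*(z + 3)*(z - 1).
e) (z + 1)*(-5 + z)*(z + 3)*(z - 1)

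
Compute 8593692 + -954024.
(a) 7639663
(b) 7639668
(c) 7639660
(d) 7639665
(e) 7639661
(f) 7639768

8593692 + -954024 = 7639668
b) 7639668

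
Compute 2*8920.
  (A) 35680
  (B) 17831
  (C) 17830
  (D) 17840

2 * 8920 = 17840
D) 17840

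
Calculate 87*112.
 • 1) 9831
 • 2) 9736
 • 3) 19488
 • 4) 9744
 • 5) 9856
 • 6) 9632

87 * 112 = 9744
4) 9744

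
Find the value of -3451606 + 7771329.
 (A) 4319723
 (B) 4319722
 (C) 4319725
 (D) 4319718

-3451606 + 7771329 = 4319723
A) 4319723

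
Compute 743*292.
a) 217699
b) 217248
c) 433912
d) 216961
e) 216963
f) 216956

743 * 292 = 216956
f) 216956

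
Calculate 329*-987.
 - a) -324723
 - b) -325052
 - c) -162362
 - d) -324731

329 * -987 = -324723
a) -324723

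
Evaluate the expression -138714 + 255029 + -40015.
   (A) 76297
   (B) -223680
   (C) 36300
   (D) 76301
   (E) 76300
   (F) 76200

First: -138714 + 255029 = 116315
Then: 116315 + -40015 = 76300
E) 76300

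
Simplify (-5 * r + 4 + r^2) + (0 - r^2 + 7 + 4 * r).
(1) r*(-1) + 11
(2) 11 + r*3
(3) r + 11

Adding the polynomials and combining like terms:
(-5*r + 4 + r^2) + (0 - r^2 + 7 + 4*r)
= r*(-1) + 11
1) r*(-1) + 11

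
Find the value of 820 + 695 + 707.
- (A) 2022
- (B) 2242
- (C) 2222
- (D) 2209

First: 820 + 695 = 1515
Then: 1515 + 707 = 2222
C) 2222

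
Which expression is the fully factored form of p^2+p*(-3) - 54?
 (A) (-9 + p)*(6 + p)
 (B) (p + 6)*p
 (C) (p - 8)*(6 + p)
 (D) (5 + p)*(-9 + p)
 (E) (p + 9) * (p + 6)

We need to factor p^2+p*(-3) - 54.
The factored form is (-9 + p)*(6 + p).
A) (-9 + p)*(6 + p)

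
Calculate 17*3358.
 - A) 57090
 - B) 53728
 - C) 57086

17 * 3358 = 57086
C) 57086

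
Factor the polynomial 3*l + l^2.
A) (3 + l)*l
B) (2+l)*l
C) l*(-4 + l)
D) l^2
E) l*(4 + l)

We need to factor 3*l + l^2.
The factored form is (3 + l)*l.
A) (3 + l)*l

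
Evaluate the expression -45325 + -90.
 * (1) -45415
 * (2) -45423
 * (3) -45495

-45325 + -90 = -45415
1) -45415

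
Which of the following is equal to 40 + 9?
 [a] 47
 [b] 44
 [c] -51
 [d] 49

40 + 9 = 49
d) 49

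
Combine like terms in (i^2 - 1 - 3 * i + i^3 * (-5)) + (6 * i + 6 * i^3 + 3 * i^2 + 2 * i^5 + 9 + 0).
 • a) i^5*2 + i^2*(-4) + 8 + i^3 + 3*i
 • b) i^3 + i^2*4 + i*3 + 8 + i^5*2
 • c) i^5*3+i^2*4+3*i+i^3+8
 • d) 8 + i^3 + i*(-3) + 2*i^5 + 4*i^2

Adding the polynomials and combining like terms:
(i^2 - 1 - 3*i + i^3*(-5)) + (6*i + 6*i^3 + 3*i^2 + 2*i^5 + 9 + 0)
= i^3 + i^2*4 + i*3 + 8 + i^5*2
b) i^3 + i^2*4 + i*3 + 8 + i^5*2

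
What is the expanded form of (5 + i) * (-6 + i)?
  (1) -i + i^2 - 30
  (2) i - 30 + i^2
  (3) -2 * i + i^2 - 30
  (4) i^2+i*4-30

Expanding (5 + i) * (-6 + i):
= -i + i^2 - 30
1) -i + i^2 - 30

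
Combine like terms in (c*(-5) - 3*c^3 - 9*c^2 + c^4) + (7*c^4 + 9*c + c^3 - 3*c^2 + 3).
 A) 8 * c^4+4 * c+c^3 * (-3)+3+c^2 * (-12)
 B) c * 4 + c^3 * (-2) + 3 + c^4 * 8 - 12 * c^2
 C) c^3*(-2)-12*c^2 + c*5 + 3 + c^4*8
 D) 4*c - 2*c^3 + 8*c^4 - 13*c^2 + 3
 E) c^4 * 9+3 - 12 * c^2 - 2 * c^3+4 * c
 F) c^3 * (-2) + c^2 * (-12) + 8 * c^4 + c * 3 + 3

Adding the polynomials and combining like terms:
(c*(-5) - 3*c^3 - 9*c^2 + c^4) + (7*c^4 + 9*c + c^3 - 3*c^2 + 3)
= c * 4 + c^3 * (-2) + 3 + c^4 * 8 - 12 * c^2
B) c * 4 + c^3 * (-2) + 3 + c^4 * 8 - 12 * c^2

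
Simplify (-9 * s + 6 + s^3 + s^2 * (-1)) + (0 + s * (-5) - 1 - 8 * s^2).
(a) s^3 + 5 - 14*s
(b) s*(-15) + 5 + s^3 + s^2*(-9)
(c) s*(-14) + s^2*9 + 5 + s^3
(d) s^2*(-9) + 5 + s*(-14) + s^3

Adding the polynomials and combining like terms:
(-9*s + 6 + s^3 + s^2*(-1)) + (0 + s*(-5) - 1 - 8*s^2)
= s^2*(-9) + 5 + s*(-14) + s^3
d) s^2*(-9) + 5 + s*(-14) + s^3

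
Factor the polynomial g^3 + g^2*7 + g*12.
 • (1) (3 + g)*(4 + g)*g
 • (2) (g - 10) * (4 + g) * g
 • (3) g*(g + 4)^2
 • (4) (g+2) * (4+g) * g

We need to factor g^3 + g^2*7 + g*12.
The factored form is (3 + g)*(4 + g)*g.
1) (3 + g)*(4 + g)*g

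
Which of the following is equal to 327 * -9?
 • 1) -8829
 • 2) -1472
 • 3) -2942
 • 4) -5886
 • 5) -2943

327 * -9 = -2943
5) -2943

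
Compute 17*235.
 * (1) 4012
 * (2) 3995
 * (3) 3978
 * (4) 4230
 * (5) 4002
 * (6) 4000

17 * 235 = 3995
2) 3995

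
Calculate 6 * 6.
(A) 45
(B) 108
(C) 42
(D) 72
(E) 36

6 * 6 = 36
E) 36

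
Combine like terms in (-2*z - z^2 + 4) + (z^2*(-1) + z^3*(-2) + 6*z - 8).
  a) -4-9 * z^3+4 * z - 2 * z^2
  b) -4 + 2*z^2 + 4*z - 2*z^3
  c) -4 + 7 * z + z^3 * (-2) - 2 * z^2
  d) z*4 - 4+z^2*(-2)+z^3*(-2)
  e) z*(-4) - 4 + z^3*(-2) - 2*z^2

Adding the polynomials and combining like terms:
(-2*z - z^2 + 4) + (z^2*(-1) + z^3*(-2) + 6*z - 8)
= z*4 - 4+z^2*(-2)+z^3*(-2)
d) z*4 - 4+z^2*(-2)+z^3*(-2)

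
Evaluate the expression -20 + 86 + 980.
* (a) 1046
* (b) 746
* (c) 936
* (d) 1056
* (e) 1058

First: -20 + 86 = 66
Then: 66 + 980 = 1046
a) 1046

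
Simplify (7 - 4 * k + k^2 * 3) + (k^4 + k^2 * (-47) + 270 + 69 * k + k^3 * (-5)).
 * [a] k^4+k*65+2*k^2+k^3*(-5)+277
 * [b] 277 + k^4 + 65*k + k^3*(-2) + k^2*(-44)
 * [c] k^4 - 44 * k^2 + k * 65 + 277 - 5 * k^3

Adding the polynomials and combining like terms:
(7 - 4*k + k^2*3) + (k^4 + k^2*(-47) + 270 + 69*k + k^3*(-5))
= k^4 - 44 * k^2 + k * 65 + 277 - 5 * k^3
c) k^4 - 44 * k^2 + k * 65 + 277 - 5 * k^3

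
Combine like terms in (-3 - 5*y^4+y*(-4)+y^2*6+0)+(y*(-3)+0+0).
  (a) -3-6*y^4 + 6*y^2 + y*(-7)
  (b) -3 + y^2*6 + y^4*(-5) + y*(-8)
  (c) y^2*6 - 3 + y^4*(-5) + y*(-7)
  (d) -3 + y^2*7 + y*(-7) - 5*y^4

Adding the polynomials and combining like terms:
(-3 - 5*y^4 + y*(-4) + y^2*6 + 0) + (y*(-3) + 0 + 0)
= y^2*6 - 3 + y^4*(-5) + y*(-7)
c) y^2*6 - 3 + y^4*(-5) + y*(-7)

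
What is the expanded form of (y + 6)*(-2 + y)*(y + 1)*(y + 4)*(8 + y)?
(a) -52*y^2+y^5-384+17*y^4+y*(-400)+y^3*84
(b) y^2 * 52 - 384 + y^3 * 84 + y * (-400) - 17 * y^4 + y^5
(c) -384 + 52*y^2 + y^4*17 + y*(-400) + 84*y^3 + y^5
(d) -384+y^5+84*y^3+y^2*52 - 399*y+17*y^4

Expanding (y + 6)*(-2 + y)*(y + 1)*(y + 4)*(8 + y):
= -384 + 52*y^2 + y^4*17 + y*(-400) + 84*y^3 + y^5
c) -384 + 52*y^2 + y^4*17 + y*(-400) + 84*y^3 + y^5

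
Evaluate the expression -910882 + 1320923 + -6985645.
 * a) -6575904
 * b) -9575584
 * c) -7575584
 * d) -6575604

First: -910882 + 1320923 = 410041
Then: 410041 + -6985645 = -6575604
d) -6575604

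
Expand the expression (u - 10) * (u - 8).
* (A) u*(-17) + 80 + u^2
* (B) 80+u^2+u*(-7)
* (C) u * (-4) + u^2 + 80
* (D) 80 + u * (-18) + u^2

Expanding (u - 10) * (u - 8):
= 80 + u * (-18) + u^2
D) 80 + u * (-18) + u^2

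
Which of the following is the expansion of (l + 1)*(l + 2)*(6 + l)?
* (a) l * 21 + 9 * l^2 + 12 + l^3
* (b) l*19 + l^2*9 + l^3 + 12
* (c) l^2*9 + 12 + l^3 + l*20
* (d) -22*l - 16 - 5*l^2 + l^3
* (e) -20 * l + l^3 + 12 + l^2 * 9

Expanding (l + 1)*(l + 2)*(6 + l):
= l^2*9 + 12 + l^3 + l*20
c) l^2*9 + 12 + l^3 + l*20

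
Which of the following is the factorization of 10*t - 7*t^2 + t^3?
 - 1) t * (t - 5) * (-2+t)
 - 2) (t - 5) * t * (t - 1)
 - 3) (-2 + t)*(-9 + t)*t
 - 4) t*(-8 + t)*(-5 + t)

We need to factor 10*t - 7*t^2 + t^3.
The factored form is t * (t - 5) * (-2+t).
1) t * (t - 5) * (-2+t)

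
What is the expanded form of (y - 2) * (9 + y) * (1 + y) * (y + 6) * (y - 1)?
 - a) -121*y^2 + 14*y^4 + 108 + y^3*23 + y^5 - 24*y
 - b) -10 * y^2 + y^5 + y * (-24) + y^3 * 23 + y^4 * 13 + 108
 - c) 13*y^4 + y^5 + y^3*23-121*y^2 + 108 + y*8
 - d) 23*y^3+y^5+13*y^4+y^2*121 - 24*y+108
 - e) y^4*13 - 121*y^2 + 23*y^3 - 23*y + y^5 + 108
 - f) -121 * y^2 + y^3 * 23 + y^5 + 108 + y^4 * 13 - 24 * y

Expanding (y - 2) * (9 + y) * (1 + y) * (y + 6) * (y - 1):
= -121 * y^2 + y^3 * 23 + y^5 + 108 + y^4 * 13 - 24 * y
f) -121 * y^2 + y^3 * 23 + y^5 + 108 + y^4 * 13 - 24 * y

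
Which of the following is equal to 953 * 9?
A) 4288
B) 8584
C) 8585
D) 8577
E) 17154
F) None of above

953 * 9 = 8577
D) 8577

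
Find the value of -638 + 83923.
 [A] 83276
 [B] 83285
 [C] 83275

-638 + 83923 = 83285
B) 83285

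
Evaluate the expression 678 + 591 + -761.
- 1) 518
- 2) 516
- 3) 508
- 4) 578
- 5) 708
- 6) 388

First: 678 + 591 = 1269
Then: 1269 + -761 = 508
3) 508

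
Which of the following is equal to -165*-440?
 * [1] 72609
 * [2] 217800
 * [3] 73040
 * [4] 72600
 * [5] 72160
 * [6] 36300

-165 * -440 = 72600
4) 72600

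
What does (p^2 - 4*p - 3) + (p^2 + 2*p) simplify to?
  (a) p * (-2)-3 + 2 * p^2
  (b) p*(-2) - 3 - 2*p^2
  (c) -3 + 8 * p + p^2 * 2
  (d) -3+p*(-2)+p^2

Adding the polynomials and combining like terms:
(p^2 - 4*p - 3) + (p^2 + 2*p)
= p * (-2)-3 + 2 * p^2
a) p * (-2)-3 + 2 * p^2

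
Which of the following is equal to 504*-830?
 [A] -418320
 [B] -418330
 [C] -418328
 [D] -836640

504 * -830 = -418320
A) -418320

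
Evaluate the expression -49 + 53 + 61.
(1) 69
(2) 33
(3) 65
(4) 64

First: -49 + 53 = 4
Then: 4 + 61 = 65
3) 65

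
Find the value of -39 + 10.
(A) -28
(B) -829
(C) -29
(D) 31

-39 + 10 = -29
C) -29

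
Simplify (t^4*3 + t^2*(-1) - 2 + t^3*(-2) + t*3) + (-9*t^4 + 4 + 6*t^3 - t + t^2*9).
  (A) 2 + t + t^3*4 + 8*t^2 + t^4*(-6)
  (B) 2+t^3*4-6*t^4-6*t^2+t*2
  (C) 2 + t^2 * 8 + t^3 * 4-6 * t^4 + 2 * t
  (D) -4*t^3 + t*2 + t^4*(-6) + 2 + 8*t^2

Adding the polynomials and combining like terms:
(t^4*3 + t^2*(-1) - 2 + t^3*(-2) + t*3) + (-9*t^4 + 4 + 6*t^3 - t + t^2*9)
= 2 + t^2 * 8 + t^3 * 4-6 * t^4 + 2 * t
C) 2 + t^2 * 8 + t^3 * 4-6 * t^4 + 2 * t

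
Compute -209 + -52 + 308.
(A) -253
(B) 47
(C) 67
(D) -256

First: -209 + -52 = -261
Then: -261 + 308 = 47
B) 47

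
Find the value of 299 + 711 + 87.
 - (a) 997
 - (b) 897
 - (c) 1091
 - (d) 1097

First: 299 + 711 = 1010
Then: 1010 + 87 = 1097
d) 1097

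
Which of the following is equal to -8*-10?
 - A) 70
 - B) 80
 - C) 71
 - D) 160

-8 * -10 = 80
B) 80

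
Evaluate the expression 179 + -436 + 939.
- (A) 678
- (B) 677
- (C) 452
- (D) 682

First: 179 + -436 = -257
Then: -257 + 939 = 682
D) 682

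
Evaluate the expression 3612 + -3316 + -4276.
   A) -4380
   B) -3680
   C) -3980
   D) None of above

First: 3612 + -3316 = 296
Then: 296 + -4276 = -3980
C) -3980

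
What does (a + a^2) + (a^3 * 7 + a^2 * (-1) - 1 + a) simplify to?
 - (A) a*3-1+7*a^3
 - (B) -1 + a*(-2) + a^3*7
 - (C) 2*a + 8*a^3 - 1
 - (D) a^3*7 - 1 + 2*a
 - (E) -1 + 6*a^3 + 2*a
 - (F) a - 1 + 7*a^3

Adding the polynomials and combining like terms:
(a + a^2) + (a^3*7 + a^2*(-1) - 1 + a)
= a^3*7 - 1 + 2*a
D) a^3*7 - 1 + 2*a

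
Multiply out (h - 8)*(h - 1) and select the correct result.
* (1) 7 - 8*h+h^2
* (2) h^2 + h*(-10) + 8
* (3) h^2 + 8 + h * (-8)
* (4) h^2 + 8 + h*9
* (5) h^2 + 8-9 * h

Expanding (h - 8)*(h - 1):
= h^2 + 8-9 * h
5) h^2 + 8-9 * h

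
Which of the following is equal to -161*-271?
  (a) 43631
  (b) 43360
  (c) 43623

-161 * -271 = 43631
a) 43631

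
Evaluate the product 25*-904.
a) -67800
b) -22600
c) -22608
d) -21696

25 * -904 = -22600
b) -22600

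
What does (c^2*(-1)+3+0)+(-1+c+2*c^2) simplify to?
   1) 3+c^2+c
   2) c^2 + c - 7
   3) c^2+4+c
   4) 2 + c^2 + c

Adding the polynomials and combining like terms:
(c^2*(-1) + 3 + 0) + (-1 + c + 2*c^2)
= 2 + c^2 + c
4) 2 + c^2 + c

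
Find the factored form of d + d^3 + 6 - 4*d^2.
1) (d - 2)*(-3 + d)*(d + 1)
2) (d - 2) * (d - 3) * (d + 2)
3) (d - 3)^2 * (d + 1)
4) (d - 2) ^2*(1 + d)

We need to factor d + d^3 + 6 - 4*d^2.
The factored form is (d - 2)*(-3 + d)*(d + 1).
1) (d - 2)*(-3 + d)*(d + 1)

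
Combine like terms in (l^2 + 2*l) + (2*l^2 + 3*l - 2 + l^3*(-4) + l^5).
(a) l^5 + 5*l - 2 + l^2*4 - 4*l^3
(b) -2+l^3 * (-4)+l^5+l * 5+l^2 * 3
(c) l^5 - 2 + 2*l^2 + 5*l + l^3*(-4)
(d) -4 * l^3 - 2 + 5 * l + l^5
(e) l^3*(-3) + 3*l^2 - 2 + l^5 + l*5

Adding the polynomials and combining like terms:
(l^2 + 2*l) + (2*l^2 + 3*l - 2 + l^3*(-4) + l^5)
= -2+l^3 * (-4)+l^5+l * 5+l^2 * 3
b) -2+l^3 * (-4)+l^5+l * 5+l^2 * 3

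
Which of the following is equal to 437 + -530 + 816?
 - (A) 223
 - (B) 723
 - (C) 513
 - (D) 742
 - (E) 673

First: 437 + -530 = -93
Then: -93 + 816 = 723
B) 723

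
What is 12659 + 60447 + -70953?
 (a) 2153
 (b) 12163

First: 12659 + 60447 = 73106
Then: 73106 + -70953 = 2153
a) 2153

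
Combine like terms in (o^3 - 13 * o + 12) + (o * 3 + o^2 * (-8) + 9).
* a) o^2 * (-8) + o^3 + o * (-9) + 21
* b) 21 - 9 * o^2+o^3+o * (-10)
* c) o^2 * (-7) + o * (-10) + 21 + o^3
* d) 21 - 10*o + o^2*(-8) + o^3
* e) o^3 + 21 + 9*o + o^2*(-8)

Adding the polynomials and combining like terms:
(o^3 - 13*o + 12) + (o*3 + o^2*(-8) + 9)
= 21 - 10*o + o^2*(-8) + o^3
d) 21 - 10*o + o^2*(-8) + o^3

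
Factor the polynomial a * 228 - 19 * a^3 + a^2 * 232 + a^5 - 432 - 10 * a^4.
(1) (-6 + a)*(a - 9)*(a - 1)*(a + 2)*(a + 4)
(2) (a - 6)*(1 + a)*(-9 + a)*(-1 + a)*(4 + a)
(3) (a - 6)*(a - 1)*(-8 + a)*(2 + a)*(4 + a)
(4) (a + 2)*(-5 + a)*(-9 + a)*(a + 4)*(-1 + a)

We need to factor a * 228 - 19 * a^3 + a^2 * 232 + a^5 - 432 - 10 * a^4.
The factored form is (-6 + a)*(a - 9)*(a - 1)*(a + 2)*(a + 4).
1) (-6 + a)*(a - 9)*(a - 1)*(a + 2)*(a + 4)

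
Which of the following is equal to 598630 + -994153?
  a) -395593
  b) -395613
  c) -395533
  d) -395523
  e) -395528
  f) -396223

598630 + -994153 = -395523
d) -395523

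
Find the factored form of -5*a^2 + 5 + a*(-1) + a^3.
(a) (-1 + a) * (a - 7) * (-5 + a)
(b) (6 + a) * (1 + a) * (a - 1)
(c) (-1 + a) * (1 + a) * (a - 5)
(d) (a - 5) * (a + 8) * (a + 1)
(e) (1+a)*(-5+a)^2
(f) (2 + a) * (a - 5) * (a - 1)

We need to factor -5*a^2 + 5 + a*(-1) + a^3.
The factored form is (-1 + a) * (1 + a) * (a - 5).
c) (-1 + a) * (1 + a) * (a - 5)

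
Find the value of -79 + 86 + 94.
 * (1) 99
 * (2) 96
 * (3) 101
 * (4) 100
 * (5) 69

First: -79 + 86 = 7
Then: 7 + 94 = 101
3) 101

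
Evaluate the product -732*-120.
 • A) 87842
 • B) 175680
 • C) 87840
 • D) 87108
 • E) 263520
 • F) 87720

-732 * -120 = 87840
C) 87840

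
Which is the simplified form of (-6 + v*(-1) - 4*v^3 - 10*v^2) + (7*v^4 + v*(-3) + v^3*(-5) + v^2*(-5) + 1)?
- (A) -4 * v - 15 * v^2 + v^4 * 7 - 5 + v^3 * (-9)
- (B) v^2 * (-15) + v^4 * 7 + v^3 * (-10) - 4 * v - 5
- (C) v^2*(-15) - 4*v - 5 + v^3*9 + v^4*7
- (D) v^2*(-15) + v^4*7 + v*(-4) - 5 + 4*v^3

Adding the polynomials and combining like terms:
(-6 + v*(-1) - 4*v^3 - 10*v^2) + (7*v^4 + v*(-3) + v^3*(-5) + v^2*(-5) + 1)
= -4 * v - 15 * v^2 + v^4 * 7 - 5 + v^3 * (-9)
A) -4 * v - 15 * v^2 + v^4 * 7 - 5 + v^3 * (-9)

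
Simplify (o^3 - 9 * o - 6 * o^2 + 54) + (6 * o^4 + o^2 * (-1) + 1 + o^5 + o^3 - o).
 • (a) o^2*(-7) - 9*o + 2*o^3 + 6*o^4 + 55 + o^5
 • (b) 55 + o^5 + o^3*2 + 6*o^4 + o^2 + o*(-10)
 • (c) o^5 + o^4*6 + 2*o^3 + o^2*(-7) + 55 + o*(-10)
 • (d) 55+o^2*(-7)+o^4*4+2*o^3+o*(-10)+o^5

Adding the polynomials and combining like terms:
(o^3 - 9*o - 6*o^2 + 54) + (6*o^4 + o^2*(-1) + 1 + o^5 + o^3 - o)
= o^5 + o^4*6 + 2*o^3 + o^2*(-7) + 55 + o*(-10)
c) o^5 + o^4*6 + 2*o^3 + o^2*(-7) + 55 + o*(-10)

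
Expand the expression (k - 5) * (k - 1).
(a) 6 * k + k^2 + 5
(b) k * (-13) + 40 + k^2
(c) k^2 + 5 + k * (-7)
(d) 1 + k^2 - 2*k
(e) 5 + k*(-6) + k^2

Expanding (k - 5) * (k - 1):
= 5 + k*(-6) + k^2
e) 5 + k*(-6) + k^2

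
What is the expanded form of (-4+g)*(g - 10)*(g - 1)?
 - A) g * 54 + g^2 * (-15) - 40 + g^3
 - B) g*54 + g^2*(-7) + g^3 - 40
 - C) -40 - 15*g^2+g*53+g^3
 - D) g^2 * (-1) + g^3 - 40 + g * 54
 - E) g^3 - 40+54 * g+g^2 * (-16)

Expanding (-4+g)*(g - 10)*(g - 1):
= g * 54 + g^2 * (-15) - 40 + g^3
A) g * 54 + g^2 * (-15) - 40 + g^3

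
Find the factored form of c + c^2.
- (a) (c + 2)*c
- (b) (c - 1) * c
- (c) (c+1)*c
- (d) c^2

We need to factor c + c^2.
The factored form is (c+1)*c.
c) (c+1)*c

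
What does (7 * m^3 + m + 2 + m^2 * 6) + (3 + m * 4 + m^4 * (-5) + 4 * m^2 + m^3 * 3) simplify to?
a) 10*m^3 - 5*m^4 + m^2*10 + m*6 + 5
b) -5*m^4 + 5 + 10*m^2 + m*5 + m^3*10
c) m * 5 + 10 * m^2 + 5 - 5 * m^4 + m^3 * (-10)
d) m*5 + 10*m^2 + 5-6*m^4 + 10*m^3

Adding the polynomials and combining like terms:
(7*m^3 + m + 2 + m^2*6) + (3 + m*4 + m^4*(-5) + 4*m^2 + m^3*3)
= -5*m^4 + 5 + 10*m^2 + m*5 + m^3*10
b) -5*m^4 + 5 + 10*m^2 + m*5 + m^3*10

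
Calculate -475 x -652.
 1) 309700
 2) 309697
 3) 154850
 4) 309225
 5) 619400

-475 * -652 = 309700
1) 309700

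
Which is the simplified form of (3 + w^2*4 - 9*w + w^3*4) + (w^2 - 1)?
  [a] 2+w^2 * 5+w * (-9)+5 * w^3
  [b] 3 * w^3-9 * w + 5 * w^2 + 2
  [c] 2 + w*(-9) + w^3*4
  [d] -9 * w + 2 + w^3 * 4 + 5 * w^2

Adding the polynomials and combining like terms:
(3 + w^2*4 - 9*w + w^3*4) + (w^2 - 1)
= -9 * w + 2 + w^3 * 4 + 5 * w^2
d) -9 * w + 2 + w^3 * 4 + 5 * w^2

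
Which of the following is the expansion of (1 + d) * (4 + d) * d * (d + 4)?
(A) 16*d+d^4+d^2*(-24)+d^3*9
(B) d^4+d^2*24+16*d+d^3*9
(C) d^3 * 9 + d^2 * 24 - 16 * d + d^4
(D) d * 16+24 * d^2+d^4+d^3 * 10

Expanding (1 + d) * (4 + d) * d * (d + 4):
= d^4+d^2*24+16*d+d^3*9
B) d^4+d^2*24+16*d+d^3*9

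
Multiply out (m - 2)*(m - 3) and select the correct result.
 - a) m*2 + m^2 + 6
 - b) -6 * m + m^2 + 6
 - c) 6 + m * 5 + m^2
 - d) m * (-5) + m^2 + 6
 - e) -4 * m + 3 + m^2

Expanding (m - 2)*(m - 3):
= m * (-5) + m^2 + 6
d) m * (-5) + m^2 + 6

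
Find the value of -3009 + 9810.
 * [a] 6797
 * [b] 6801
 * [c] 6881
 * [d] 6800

-3009 + 9810 = 6801
b) 6801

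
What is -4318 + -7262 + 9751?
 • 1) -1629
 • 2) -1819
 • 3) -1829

First: -4318 + -7262 = -11580
Then: -11580 + 9751 = -1829
3) -1829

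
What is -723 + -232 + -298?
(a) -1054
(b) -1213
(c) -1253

First: -723 + -232 = -955
Then: -955 + -298 = -1253
c) -1253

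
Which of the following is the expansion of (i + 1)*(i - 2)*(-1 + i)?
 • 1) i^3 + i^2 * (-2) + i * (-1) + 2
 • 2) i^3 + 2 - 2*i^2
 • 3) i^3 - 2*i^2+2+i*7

Expanding (i + 1)*(i - 2)*(-1 + i):
= i^3 + i^2 * (-2) + i * (-1) + 2
1) i^3 + i^2 * (-2) + i * (-1) + 2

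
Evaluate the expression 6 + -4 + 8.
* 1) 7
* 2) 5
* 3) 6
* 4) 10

First: 6 + -4 = 2
Then: 2 + 8 = 10
4) 10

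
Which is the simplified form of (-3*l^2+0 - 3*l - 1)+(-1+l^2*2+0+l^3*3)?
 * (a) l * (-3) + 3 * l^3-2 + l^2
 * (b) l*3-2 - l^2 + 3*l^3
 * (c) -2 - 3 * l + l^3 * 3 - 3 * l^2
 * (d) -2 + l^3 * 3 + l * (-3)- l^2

Adding the polynomials and combining like terms:
(-3*l^2 + 0 - 3*l - 1) + (-1 + l^2*2 + 0 + l^3*3)
= -2 + l^3 * 3 + l * (-3)- l^2
d) -2 + l^3 * 3 + l * (-3)- l^2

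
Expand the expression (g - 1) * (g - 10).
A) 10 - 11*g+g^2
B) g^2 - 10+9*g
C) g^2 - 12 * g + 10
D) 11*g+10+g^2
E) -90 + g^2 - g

Expanding (g - 1) * (g - 10):
= 10 - 11*g+g^2
A) 10 - 11*g+g^2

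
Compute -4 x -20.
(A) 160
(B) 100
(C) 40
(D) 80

-4 * -20 = 80
D) 80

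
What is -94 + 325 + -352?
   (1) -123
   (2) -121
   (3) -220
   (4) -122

First: -94 + 325 = 231
Then: 231 + -352 = -121
2) -121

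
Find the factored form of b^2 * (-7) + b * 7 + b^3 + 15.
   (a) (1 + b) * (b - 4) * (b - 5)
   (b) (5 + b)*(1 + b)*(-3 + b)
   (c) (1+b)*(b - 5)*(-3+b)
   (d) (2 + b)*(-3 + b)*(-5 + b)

We need to factor b^2 * (-7) + b * 7 + b^3 + 15.
The factored form is (1+b)*(b - 5)*(-3+b).
c) (1+b)*(b - 5)*(-3+b)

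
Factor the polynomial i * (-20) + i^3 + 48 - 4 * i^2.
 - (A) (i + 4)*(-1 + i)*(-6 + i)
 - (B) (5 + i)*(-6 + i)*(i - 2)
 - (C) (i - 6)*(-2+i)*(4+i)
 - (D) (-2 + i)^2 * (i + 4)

We need to factor i * (-20) + i^3 + 48 - 4 * i^2.
The factored form is (i - 6)*(-2+i)*(4+i).
C) (i - 6)*(-2+i)*(4+i)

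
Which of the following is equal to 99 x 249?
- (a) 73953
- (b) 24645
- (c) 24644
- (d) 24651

99 * 249 = 24651
d) 24651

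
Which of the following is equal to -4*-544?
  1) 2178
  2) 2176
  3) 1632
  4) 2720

-4 * -544 = 2176
2) 2176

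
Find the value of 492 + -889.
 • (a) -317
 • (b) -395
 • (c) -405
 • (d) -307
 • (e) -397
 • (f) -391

492 + -889 = -397
e) -397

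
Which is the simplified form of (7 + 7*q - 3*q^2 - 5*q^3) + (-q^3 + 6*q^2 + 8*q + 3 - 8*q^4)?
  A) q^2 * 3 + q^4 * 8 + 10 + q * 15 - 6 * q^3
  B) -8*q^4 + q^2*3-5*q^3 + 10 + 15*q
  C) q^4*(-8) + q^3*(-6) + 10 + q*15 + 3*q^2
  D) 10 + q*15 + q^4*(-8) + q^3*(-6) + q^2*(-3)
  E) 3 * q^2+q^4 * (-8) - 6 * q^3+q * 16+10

Adding the polynomials and combining like terms:
(7 + 7*q - 3*q^2 - 5*q^3) + (-q^3 + 6*q^2 + 8*q + 3 - 8*q^4)
= q^4*(-8) + q^3*(-6) + 10 + q*15 + 3*q^2
C) q^4*(-8) + q^3*(-6) + 10 + q*15 + 3*q^2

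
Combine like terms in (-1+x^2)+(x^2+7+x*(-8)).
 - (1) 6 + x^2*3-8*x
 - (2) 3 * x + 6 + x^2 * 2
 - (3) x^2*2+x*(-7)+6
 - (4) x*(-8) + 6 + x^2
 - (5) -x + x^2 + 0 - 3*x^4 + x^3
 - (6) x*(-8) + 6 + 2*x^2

Adding the polynomials and combining like terms:
(-1 + x^2) + (x^2 + 7 + x*(-8))
= x*(-8) + 6 + 2*x^2
6) x*(-8) + 6 + 2*x^2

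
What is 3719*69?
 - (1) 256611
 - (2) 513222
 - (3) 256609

3719 * 69 = 256611
1) 256611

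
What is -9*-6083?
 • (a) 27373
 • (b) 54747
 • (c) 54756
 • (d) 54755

-9 * -6083 = 54747
b) 54747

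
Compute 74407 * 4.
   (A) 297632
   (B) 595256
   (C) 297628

74407 * 4 = 297628
C) 297628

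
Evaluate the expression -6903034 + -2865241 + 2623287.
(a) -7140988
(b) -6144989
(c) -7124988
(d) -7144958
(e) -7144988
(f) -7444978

First: -6903034 + -2865241 = -9768275
Then: -9768275 + 2623287 = -7144988
e) -7144988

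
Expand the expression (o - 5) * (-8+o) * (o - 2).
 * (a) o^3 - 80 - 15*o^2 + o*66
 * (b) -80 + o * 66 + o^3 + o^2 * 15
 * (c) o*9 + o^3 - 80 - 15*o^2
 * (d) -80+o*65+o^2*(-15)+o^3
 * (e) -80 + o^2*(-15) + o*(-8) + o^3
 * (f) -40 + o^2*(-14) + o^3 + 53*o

Expanding (o - 5) * (-8+o) * (o - 2):
= o^3 - 80 - 15*o^2 + o*66
a) o^3 - 80 - 15*o^2 + o*66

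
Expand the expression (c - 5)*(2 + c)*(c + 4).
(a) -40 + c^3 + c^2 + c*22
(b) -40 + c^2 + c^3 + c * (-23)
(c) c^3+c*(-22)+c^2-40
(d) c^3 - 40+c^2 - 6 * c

Expanding (c - 5)*(2 + c)*(c + 4):
= c^3+c*(-22)+c^2-40
c) c^3+c*(-22)+c^2-40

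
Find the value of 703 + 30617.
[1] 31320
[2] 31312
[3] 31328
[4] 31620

703 + 30617 = 31320
1) 31320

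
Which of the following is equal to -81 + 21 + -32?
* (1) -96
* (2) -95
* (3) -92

First: -81 + 21 = -60
Then: -60 + -32 = -92
3) -92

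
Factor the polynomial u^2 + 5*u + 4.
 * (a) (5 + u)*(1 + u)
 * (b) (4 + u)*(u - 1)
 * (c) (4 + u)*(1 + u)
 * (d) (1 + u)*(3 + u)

We need to factor u^2 + 5*u + 4.
The factored form is (4 + u)*(1 + u).
c) (4 + u)*(1 + u)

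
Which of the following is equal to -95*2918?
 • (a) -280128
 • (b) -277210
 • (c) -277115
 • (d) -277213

-95 * 2918 = -277210
b) -277210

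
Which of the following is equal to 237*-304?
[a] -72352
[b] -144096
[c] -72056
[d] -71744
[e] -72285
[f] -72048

237 * -304 = -72048
f) -72048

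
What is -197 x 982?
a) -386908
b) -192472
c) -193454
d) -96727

-197 * 982 = -193454
c) -193454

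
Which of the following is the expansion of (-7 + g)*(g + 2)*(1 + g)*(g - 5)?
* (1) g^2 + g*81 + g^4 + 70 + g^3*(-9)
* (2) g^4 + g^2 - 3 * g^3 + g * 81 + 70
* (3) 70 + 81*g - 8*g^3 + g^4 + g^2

Expanding (-7 + g)*(g + 2)*(1 + g)*(g - 5):
= g^2 + g*81 + g^4 + 70 + g^3*(-9)
1) g^2 + g*81 + g^4 + 70 + g^3*(-9)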